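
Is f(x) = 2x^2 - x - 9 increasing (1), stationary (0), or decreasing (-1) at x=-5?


Compute f'(x) to determine behavior:
f'(x) = 4x - 1
f'(-5) = 4 * (-5) - 1
= -20 - 1
= -21
Since f'(-5) < 0, the function is decreasing (-1)

-1


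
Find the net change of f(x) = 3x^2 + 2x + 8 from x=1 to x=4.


Net change = f(b) - f(a)
f(x) = 3x^2 + 2x + 8
Compute f(4):
f(4) = 3 * 4^2 + 2 * 4 + 8
= 48 + 8 + 8
= 64
Compute f(1):
f(1) = 3 * 1^2 + 2 * 1 + 8
= 3 + 2 + 8
= 13
Net change = 64 - 13 = 51

51


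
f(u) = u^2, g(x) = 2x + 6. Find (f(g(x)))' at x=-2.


Using the chain rule: (f(g(x)))' = f'(g(x)) * g'(x)
First, find g(-2):
g(-2) = 2 * (-2) + 6 = 2
Next, f'(u) = 2u
And g'(x) = 2
So f'(g(-2)) * g'(-2)
= 2 * 2 * 2
= 8

8


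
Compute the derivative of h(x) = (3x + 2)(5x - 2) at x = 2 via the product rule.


Let u(x) = 3x + 2 and v(x) = 5x - 2
u'(x) = 3
v'(x) = 5
Product rule: h'(x) = u'(x)*v(x) + u(x)*v'(x)
= 3 * (5x - 2) + (3x + 2) * 5
At x = 2:
u(2) = 3 * 2 + 2 = 8
v(2) = 5 * 2 - 2 = 8
h'(2) = 3 * 8 + 8 * 5
= 24 + 40
= 64

64


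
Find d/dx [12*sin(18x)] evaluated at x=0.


Apply the chain rule to differentiate 12*sin(18x):
d/dx [12*sin(18x)]
= 12 * cos(18x) * d/dx(18x)
= 12 * 18 * cos(18x)
= 216 * cos(18x)
Evaluate at x = 0:
= 216 * cos(0)
= 216 * 1
= 216

216


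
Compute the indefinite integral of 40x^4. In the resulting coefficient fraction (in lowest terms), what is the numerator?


Apply the power rule for integration:
integral of ax^n dx = a/(n+1) * x^(n+1) + C
integral of 40x^4 dx
= 40/5 * x^5 + C
= 8 * x^5 + C
The coefficient in lowest terms is 8 = 8/1, so its numerator is 8

8


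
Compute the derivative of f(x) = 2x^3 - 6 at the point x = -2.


Differentiate f(x) = 2x^3 - 6 term by term:
f'(x) = 6x^2
Substitute x = -2:
f'(-2) = 6 * (-2)^2 + 0 * (-2) + 0
= 24 + 0 + 0
= 24

24


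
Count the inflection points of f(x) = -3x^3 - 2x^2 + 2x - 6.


Inflection points occur where f''(x) = 0 and concavity changes.
f(x) = -3x^3 - 2x^2 + 2x - 6
f'(x) = -9x^2 - 4x + 2
f''(x) = -18x - 4
Set f''(x) = 0:
-18x - 4 = 0
x = 4 / (-18) = -2/9
Since f''(x) is linear (degree 1), it changes sign at this point.
Therefore there is exactly 1 inflection point.

1


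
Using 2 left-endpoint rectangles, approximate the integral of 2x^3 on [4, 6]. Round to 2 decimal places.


Left Riemann sum uses left endpoints of each subinterval.
Interval: [4, 6], n = 2
dx = (6 - 4) / 2 = 1
Left endpoints: [4, 5]
f values: [128, 250]
Sum = dx * (sum of f values)
= 1 * 378
= 378 = 378.00

378.00


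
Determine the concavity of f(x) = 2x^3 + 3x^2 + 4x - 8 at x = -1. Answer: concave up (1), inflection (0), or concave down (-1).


Concavity is determined by the sign of f''(x).
f(x) = 2x^3 + 3x^2 + 4x - 8
f'(x) = 6x^2 + 6x + 4
f''(x) = 12x + 6
f''(-1) = 12 * (-1) + 6
= -12 + 6
= -6
Since f''(-1) < 0, the function is concave down (-1)

-1


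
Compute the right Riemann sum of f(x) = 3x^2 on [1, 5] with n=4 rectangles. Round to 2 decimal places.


Right Riemann sum uses right endpoints of each subinterval.
Interval: [1, 5], n = 4
dx = (5 - 1) / 4 = 1
Right endpoints: [2, 3, 4, 5]
f values: [12, 27, 48, 75]
Sum = dx * (sum of f values)
= 1 * 162
= 162 = 162.00

162.00


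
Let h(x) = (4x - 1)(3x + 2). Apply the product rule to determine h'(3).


Let u(x) = 4x - 1 and v(x) = 3x + 2
u'(x) = 4
v'(x) = 3
Product rule: h'(x) = u'(x)*v(x) + u(x)*v'(x)
= 4 * (3x + 2) + (4x - 1) * 3
At x = 3:
u(3) = 4 * 3 - 1 = 11
v(3) = 3 * 3 + 2 = 11
h'(3) = 4 * 11 + 11 * 3
= 44 + 33
= 77

77


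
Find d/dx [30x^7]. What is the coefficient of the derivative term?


We apply the power rule: d/dx [ax^n] = a*n * x^(n-1)
d/dx [30x^7]
= 30 * 7 * x^(7-1)
= 210x^6
The coefficient is 210

210


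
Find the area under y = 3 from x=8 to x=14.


The area under a constant function y = 3 is a rectangle.
Width = 14 - 8 = 6
Height = 3
Area = width * height
= 6 * 3
= 18

18


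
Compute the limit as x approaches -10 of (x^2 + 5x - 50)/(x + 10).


Direct substitution gives 0/0, so we factor the numerator.
Factor: (x^2 + 5x - 50) = (x + 10)(x - 5)
Cancel the common factor (x + 10):
(x^2 + 5x - 50)/(x + 10) = (x - 5)
Now substitute x = -10:
= (-10) - (5) = -15

-15


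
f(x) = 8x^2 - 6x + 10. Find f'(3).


Differentiate term by term using power and sum rules:
f(x) = 8x^2 - 6x + 10
f'(x) = 16x - 6
Substitute x = 3:
f'(3) = 16 * 3 - 6
= 48 - 6
= 42

42


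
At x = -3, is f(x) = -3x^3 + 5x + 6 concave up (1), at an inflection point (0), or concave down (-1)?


Concavity is determined by the sign of f''(x).
f(x) = -3x^3 + 5x + 6
f'(x) = -9x^2 + 5
f''(x) = -18x
f''(-3) = -18 * (-3) + 0
= 54 + 0
= 54
Since f''(-3) > 0, the function is concave up (1)

1


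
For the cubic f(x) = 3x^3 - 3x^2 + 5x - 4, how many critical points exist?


Find where f'(x) = 0:
f(x) = 3x^3 - 3x^2 + 5x - 4
f'(x) = 9x^2 - 6x + 5
This is a quadratic in x. Use the discriminant to count real roots.
Discriminant = (-6)^2 - 4 * 9 * 5
= 36 - 180
= -144
Since discriminant < 0, f'(x) = 0 has no real solutions.
Number of critical points: 0

0


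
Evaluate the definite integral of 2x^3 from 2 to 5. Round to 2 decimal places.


Find the antiderivative of 2x^3:
F(x) = 2/4 * x^4
Apply the Fundamental Theorem of Calculus:
F(5) - F(2)
= 2/4 * 5^4 - 2/4 * 2^4
= 2/4 * (625 - 16)
= 2/4 * 609
= 609/2 = 304.50

304.50


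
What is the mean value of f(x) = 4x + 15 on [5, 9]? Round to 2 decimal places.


Average value = 1/(b-a) * integral from a to b of f(x) dx
First compute the integral of 4x + 15:
F(x) = 2x^2 + 15x
F(9) = 2 * 81 + 15 * 9 = 297
F(5) = 2 * 25 + 15 * 5 = 125
Integral = 297 - 125 = 172
Average = 172 / (9 - 5) = 172 / 4
= 43 = 43.00

43.00


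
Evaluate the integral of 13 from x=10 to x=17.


The integral of a constant k over [a, b] equals k * (b - a).
integral from 10 to 17 of 13 dx
= 13 * (17 - 10)
= 13 * 7
= 91

91


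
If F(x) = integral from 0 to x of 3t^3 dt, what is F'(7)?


By the Fundamental Theorem of Calculus (Part 1):
If F(x) = integral from 0 to x of f(t) dt, then F'(x) = f(x)
Here f(t) = 3t^3
So F'(x) = 3x^3
Evaluate at x = 7:
F'(7) = 3 * 7^3
= 3 * 343
= 1029

1029


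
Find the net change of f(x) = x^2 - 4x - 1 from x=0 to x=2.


Net change = f(b) - f(a)
f(x) = x^2 - 4x - 1
Compute f(2):
f(2) = 1 * 2^2 - 4 * 2 - 1
= 4 - 8 - 1
= -5
Compute f(0):
f(0) = 1 * 0^2 - 4 * 0 - 1
= 0 + 0 - 1
= -1
Net change = -5 - (-1) = -4

-4


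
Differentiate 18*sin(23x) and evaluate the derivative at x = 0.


Apply the chain rule to differentiate 18*sin(23x):
d/dx [18*sin(23x)]
= 18 * cos(23x) * d/dx(23x)
= 18 * 23 * cos(23x)
= 414 * cos(23x)
Evaluate at x = 0:
= 414 * cos(0)
= 414 * 1
= 414

414


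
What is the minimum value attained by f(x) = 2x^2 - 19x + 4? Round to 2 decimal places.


For a quadratic f(x) = ax^2 + bx + c with a > 0, the minimum is at the vertex.
Vertex x-coordinate: x = -b/(2a)
x = -(-19) / (2 * 2)
x = 19/4
Substitute back to find the minimum value:
f(19/4) = 2 * (19/4)^2 - 19 * (19/4) + 4
= 361/8 - 361/4 + 4
= -329/8 ≈ -41.13

-41.13


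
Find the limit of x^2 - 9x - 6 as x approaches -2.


Since polynomials are continuous, we use direct substitution.
lim(x->-2) of x^2 - 9x - 6
= 1 * (-2)^2 - 9 * (-2) - 6
= 4 + 18 - 6
= 16

16


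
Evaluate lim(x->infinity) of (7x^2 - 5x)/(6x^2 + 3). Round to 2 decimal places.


For limits at infinity with equal-degree polynomials,
we compare leading coefficients.
Numerator leading term: 7x^2
Denominator leading term: 6x^2
Divide both by x^2:
lim = (7 - 5/x) / (6 + 3/x^2)
As x -> infinity, the 1/x and 1/x^2 terms vanish:
= 7/6 ≈ 1.17

1.17


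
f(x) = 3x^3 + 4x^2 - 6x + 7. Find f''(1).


First derivative:
f'(x) = 9x^2 + 8x - 6
Second derivative:
f''(x) = 18x + 8
Substitute x = 1:
f''(1) = 18 * 1 + 8
= 18 + 8
= 26

26


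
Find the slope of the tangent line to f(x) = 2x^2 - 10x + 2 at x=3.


The slope of the tangent line equals f'(x) at the point.
f(x) = 2x^2 - 10x + 2
f'(x) = 4x - 10
At x = 3:
f'(3) = 4 * 3 - 10
= 12 - 10
= 2

2


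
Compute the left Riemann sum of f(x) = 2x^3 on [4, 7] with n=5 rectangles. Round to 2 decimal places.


Left Riemann sum uses left endpoints of each subinterval.
Interval: [4, 7], n = 5
dx = (7 - 4) / 5 = 3/5
Left endpoints: [4, 23/5, 26/5, 29/5, 32/5]
f values: [128, 24334/125, 35152/125, 48778/125, 65536/125]
Sum = dx * (sum of f values)
= 3/5 * 7592/5
= 22776/25 = 911.04

911.04


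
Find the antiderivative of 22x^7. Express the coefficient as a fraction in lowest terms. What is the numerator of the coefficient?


Apply the power rule for integration:
integral of ax^n dx = a/(n+1) * x^(n+1) + C
integral of 22x^7 dx
= 22/8 * x^8 + C
= 11/4 * x^8 + C
The coefficient in lowest terms is 11/4, and its numerator is 11

11


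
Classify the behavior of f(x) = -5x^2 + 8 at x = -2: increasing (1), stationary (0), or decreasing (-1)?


Compute f'(x) to determine behavior:
f'(x) = -10x
f'(-2) = -10 * (-2) + 0
= 20 + 0
= 20
Since f'(-2) > 0, the function is increasing (1)

1


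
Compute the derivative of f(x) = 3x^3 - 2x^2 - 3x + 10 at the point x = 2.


Differentiate f(x) = 3x^3 - 2x^2 - 3x + 10 term by term:
f'(x) = 9x^2 - 4x - 3
Substitute x = 2:
f'(2) = 9 * 2^2 - 4 * 2 - 3
= 36 - 8 - 3
= 25

25


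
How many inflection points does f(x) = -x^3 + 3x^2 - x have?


Inflection points occur where f''(x) = 0 and concavity changes.
f(x) = -x^3 + 3x^2 - x
f'(x) = -3x^2 + 6x - 1
f''(x) = -6x + 6
Set f''(x) = 0:
-6x + 6 = 0
x = -6 / (-6) = 1
Since f''(x) is linear (degree 1), it changes sign at this point.
Therefore there is exactly 1 inflection point.

1


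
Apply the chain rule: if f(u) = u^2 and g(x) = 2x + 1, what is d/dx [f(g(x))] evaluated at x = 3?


Using the chain rule: (f(g(x)))' = f'(g(x)) * g'(x)
First, find g(3):
g(3) = 2 * 3 + 1 = 7
Next, f'(u) = 2u
And g'(x) = 2
So f'(g(3)) * g'(3)
= 2 * 7 * 2
= 28

28


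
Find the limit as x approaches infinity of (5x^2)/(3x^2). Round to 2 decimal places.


For limits at infinity with equal-degree polynomials,
we compare leading coefficients.
Numerator leading term: 5x^2
Denominator leading term: 3x^2
Divide both by x^2:
lim = (5) / (3)
As x -> infinity, the 1/x and 1/x^2 terms vanish:
= 5/3 ≈ 1.67

1.67


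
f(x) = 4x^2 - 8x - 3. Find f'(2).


Differentiate term by term using power and sum rules:
f(x) = 4x^2 - 8x - 3
f'(x) = 8x - 8
Substitute x = 2:
f'(2) = 8 * 2 - 8
= 16 - 8
= 8

8


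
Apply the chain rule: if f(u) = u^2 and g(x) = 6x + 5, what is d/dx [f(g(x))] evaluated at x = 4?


Using the chain rule: (f(g(x)))' = f'(g(x)) * g'(x)
First, find g(4):
g(4) = 6 * 4 + 5 = 29
Next, f'(u) = 2u
And g'(x) = 6
So f'(g(4)) * g'(4)
= 2 * 29 * 6
= 348

348


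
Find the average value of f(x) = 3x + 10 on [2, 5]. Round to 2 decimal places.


Average value = 1/(b-a) * integral from a to b of f(x) dx
First compute the integral of 3x + 10:
F(x) = (3/2)x^2 + 10x
F(5) = 3/2 * 25 + 10 * 5 = 175/2
F(2) = 3/2 * 4 + 10 * 2 = 26
Integral = 175/2 - 26 = 123/2
Average = (123/2) / (5 - 2) = (123/2) / 3
= 41/2 = 20.50

20.50


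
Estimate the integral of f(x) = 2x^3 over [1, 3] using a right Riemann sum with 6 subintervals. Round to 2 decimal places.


Right Riemann sum uses right endpoints of each subinterval.
Interval: [1, 3], n = 6
dx = (3 - 1) / 6 = 1/3
Right endpoints: [4/3, 5/3, 2, 7/3, 8/3, 3]
f values: [128/27, 250/27, 16, 686/27, 1024/27, 54]
Sum = dx * (sum of f values)
= 1/3 * 442/3
= 442/9 ≈ 49.11

49.11


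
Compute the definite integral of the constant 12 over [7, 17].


The integral of a constant k over [a, b] equals k * (b - a).
integral from 7 to 17 of 12 dx
= 12 * (17 - 7)
= 12 * 10
= 120

120


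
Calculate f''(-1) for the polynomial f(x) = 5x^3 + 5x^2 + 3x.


First derivative:
f'(x) = 15x^2 + 10x + 3
Second derivative:
f''(x) = 30x + 10
Substitute x = -1:
f''(-1) = 30 * (-1) + 10
= -30 + 10
= -20

-20


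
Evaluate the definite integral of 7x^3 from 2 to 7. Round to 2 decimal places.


Find the antiderivative of 7x^3:
F(x) = 7/4 * x^4
Apply the Fundamental Theorem of Calculus:
F(7) - F(2)
= 7/4 * 7^4 - 7/4 * 2^4
= 7/4 * (2401 - 16)
= 7/4 * 2385
= 16695/4 = 4173.75

4173.75


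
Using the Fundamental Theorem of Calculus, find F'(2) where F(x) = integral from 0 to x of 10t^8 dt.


By the Fundamental Theorem of Calculus (Part 1):
If F(x) = integral from 0 to x of f(t) dt, then F'(x) = f(x)
Here f(t) = 10t^8
So F'(x) = 10x^8
Evaluate at x = 2:
F'(2) = 10 * 2^8
= 10 * 256
= 2560

2560


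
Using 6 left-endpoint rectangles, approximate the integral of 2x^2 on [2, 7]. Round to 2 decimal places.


Left Riemann sum uses left endpoints of each subinterval.
Interval: [2, 7], n = 6
dx = (7 - 2) / 6 = 5/6
Left endpoints: [2, 17/6, 11/3, 9/2, 16/3, 37/6]
f values: [8, 289/18, 242/9, 81/2, 512/9, 1369/18]
Sum = dx * (sum of f values)
= 5/6 * 4039/18
= 20195/108 ≈ 186.99

186.99


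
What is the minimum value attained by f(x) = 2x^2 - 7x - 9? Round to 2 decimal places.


For a quadratic f(x) = ax^2 + bx + c with a > 0, the minimum is at the vertex.
Vertex x-coordinate: x = -b/(2a)
x = -(-7) / (2 * 2)
x = 7/4
Substitute back to find the minimum value:
f(7/4) = 2 * (7/4)^2 - 7 * (7/4) - 9
= 49/8 - 49/4 - 9
= -121/8 ≈ -15.13

-15.13


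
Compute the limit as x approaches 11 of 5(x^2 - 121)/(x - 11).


Direct substitution gives 0/0, so we factor the numerator.
Factor: 5(x^2 - 121) = 5 * (x - 11)(x + 11)
Cancel the common factor (x - 11):
5(x^2 - 121)/(x - 11) = 5 * (x + 11)
Now substitute x = 11:
= 5 * (11 + 11) = 110

110


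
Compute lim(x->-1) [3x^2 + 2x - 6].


Since polynomials are continuous, we use direct substitution.
lim(x->-1) of 3x^2 + 2x - 6
= 3 * (-1)^2 + 2 * (-1) - 6
= 3 - 2 - 6
= -5

-5


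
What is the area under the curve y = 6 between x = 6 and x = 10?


The area under a constant function y = 6 is a rectangle.
Width = 10 - 6 = 4
Height = 6
Area = width * height
= 4 * 6
= 24

24


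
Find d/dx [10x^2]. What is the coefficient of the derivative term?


We apply the power rule: d/dx [ax^n] = a*n * x^(n-1)
d/dx [10x^2]
= 10 * 2 * x^(2-1)
= 20x
The coefficient is 20

20


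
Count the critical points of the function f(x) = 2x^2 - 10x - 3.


Find where f'(x) = 0:
f'(x) = 4x - 10
Set f'(x) = 0:
4x - 10 = 0
x = 10 / 4 = 5/2
This is a linear equation in x, so there is exactly one solution.
Number of critical points: 1

1


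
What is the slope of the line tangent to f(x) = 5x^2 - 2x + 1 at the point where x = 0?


The slope of the tangent line equals f'(x) at the point.
f(x) = 5x^2 - 2x + 1
f'(x) = 10x - 2
At x = 0:
f'(0) = 10 * 0 - 2
= 0 - 2
= -2

-2


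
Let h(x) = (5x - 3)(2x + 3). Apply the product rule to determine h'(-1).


Let u(x) = 5x - 3 and v(x) = 2x + 3
u'(x) = 5
v'(x) = 2
Product rule: h'(x) = u'(x)*v(x) + u(x)*v'(x)
= 5 * (2x + 3) + (5x - 3) * 2
At x = -1:
u(-1) = 5 * (-1) - 3 = -8
v(-1) = 2 * (-1) + 3 = 1
h'(-1) = 5 * 1 + (-8) * 2
= 5 - 16
= -11

-11


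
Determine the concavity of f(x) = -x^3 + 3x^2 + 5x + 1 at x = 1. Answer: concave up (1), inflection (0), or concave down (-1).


Concavity is determined by the sign of f''(x).
f(x) = -x^3 + 3x^2 + 5x + 1
f'(x) = -3x^2 + 6x + 5
f''(x) = -6x + 6
f''(1) = -6 * 1 + 6
= -6 + 6
= 0
f''(1) = 0, and f''(x) is linear with nonzero slope -6, so f'' changes sign at x = 1. Hence the function is at an inflection point (0)

0


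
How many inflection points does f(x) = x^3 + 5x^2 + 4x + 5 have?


Inflection points occur where f''(x) = 0 and concavity changes.
f(x) = x^3 + 5x^2 + 4x + 5
f'(x) = 3x^2 + 10x + 4
f''(x) = 6x + 10
Set f''(x) = 0:
6x + 10 = 0
x = -10 / 6 = -5/3
Since f''(x) is linear (degree 1), it changes sign at this point.
Therefore there is exactly 1 inflection point.

1


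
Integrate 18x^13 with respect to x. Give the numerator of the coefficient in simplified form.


Apply the power rule for integration:
integral of ax^n dx = a/(n+1) * x^(n+1) + C
integral of 18x^13 dx
= 18/14 * x^14 + C
= 9/7 * x^14 + C
The coefficient in lowest terms is 9/7, and its numerator is 9

9


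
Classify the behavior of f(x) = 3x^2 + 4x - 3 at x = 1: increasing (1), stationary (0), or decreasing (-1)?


Compute f'(x) to determine behavior:
f'(x) = 6x + 4
f'(1) = 6 * 1 + 4
= 6 + 4
= 10
Since f'(1) > 0, the function is increasing (1)

1


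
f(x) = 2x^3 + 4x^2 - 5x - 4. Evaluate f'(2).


Differentiate f(x) = 2x^3 + 4x^2 - 5x - 4 term by term:
f'(x) = 6x^2 + 8x - 5
Substitute x = 2:
f'(2) = 6 * 2^2 + 8 * 2 - 5
= 24 + 16 - 5
= 35

35


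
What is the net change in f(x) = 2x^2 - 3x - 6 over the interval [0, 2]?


Net change = f(b) - f(a)
f(x) = 2x^2 - 3x - 6
Compute f(2):
f(2) = 2 * 2^2 - 3 * 2 - 6
= 8 - 6 - 6
= -4
Compute f(0):
f(0) = 2 * 0^2 - 3 * 0 - 6
= 0 + 0 - 6
= -6
Net change = -4 - (-6) = 2

2


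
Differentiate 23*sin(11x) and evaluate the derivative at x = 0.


Apply the chain rule to differentiate 23*sin(11x):
d/dx [23*sin(11x)]
= 23 * cos(11x) * d/dx(11x)
= 23 * 11 * cos(11x)
= 253 * cos(11x)
Evaluate at x = 0:
= 253 * cos(0)
= 253 * 1
= 253

253


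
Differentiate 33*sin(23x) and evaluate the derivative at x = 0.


Apply the chain rule to differentiate 33*sin(23x):
d/dx [33*sin(23x)]
= 33 * cos(23x) * d/dx(23x)
= 33 * 23 * cos(23x)
= 759 * cos(23x)
Evaluate at x = 0:
= 759 * cos(0)
= 759 * 1
= 759

759


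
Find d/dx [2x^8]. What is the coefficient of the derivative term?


We apply the power rule: d/dx [ax^n] = a*n * x^(n-1)
d/dx [2x^8]
= 2 * 8 * x^(8-1)
= 16x^7
The coefficient is 16

16


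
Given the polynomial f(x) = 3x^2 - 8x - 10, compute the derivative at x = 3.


Differentiate term by term using power and sum rules:
f(x) = 3x^2 - 8x - 10
f'(x) = 6x - 8
Substitute x = 3:
f'(3) = 6 * 3 - 8
= 18 - 8
= 10

10


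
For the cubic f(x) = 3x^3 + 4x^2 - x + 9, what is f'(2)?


Differentiate f(x) = 3x^3 + 4x^2 - x + 9 term by term:
f'(x) = 9x^2 + 8x - 1
Substitute x = 2:
f'(2) = 9 * 2^2 + 8 * 2 - 1
= 36 + 16 - 1
= 51

51


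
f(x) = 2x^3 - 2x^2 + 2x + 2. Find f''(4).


First derivative:
f'(x) = 6x^2 - 4x + 2
Second derivative:
f''(x) = 12x - 4
Substitute x = 4:
f''(4) = 12 * 4 - 4
= 48 - 4
= 44

44


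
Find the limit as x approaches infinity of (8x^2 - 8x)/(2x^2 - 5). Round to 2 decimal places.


For limits at infinity with equal-degree polynomials,
we compare leading coefficients.
Numerator leading term: 8x^2
Denominator leading term: 2x^2
Divide both by x^2:
lim = (8 - 8/x) / (2 - 5/x^2)
As x -> infinity, the 1/x and 1/x^2 terms vanish:
= 8/2 = 4 = 4.00

4.00


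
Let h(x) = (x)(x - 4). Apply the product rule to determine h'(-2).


Let u(x) = x and v(x) = x - 4
u'(x) = 1
v'(x) = 1
Product rule: h'(x) = u'(x)*v(x) + u(x)*v'(x)
= 1 * (x - 4) + (x) * 1
At x = -2:
u(-2) = 1 * (-2) + 0 = -2
v(-2) = 1 * (-2) - 4 = -6
h'(-2) = 1 * (-6) + (-2) * 1
= -6 - 2
= -8

-8


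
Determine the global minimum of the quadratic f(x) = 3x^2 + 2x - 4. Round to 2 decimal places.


For a quadratic f(x) = ax^2 + bx + c with a > 0, the minimum is at the vertex.
Vertex x-coordinate: x = -b/(2a)
x = -(2) / (2 * 3)
x = -2/6 = -1/3
Substitute back to find the minimum value:
f(-1/3) = 3 * (-1/3)^2 + 2 * (-1/3) - 4
= 1/3 - 2/3 - 4
= -13/3 ≈ -4.33

-4.33


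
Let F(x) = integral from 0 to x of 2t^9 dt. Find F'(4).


By the Fundamental Theorem of Calculus (Part 1):
If F(x) = integral from 0 to x of f(t) dt, then F'(x) = f(x)
Here f(t) = 2t^9
So F'(x) = 2x^9
Evaluate at x = 4:
F'(4) = 2 * 4^9
= 2 * 262144
= 524288

524288


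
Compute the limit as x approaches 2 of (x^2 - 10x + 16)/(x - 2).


Direct substitution gives 0/0, so we factor the numerator.
Factor: (x^2 - 10x + 16) = (x - 2)(x - 8)
Cancel the common factor (x - 2):
(x^2 - 10x + 16)/(x - 2) = (x - 8)
Now substitute x = 2:
= (2) - (8) = -6

-6


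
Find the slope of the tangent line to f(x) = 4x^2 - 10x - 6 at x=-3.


The slope of the tangent line equals f'(x) at the point.
f(x) = 4x^2 - 10x - 6
f'(x) = 8x - 10
At x = -3:
f'(-3) = 8 * (-3) - 10
= -24 - 10
= -34

-34


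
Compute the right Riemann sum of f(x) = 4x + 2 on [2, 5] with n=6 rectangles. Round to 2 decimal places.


Right Riemann sum uses right endpoints of each subinterval.
Interval: [2, 5], n = 6
dx = (5 - 2) / 6 = 1/2
Right endpoints: [5/2, 3, 7/2, 4, 9/2, 5]
f values: [12, 14, 16, 18, 20, 22]
Sum = dx * (sum of f values)
= 1/2 * 102
= 51 = 51.00

51.00


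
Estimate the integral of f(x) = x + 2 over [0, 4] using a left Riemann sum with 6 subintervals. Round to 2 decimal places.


Left Riemann sum uses left endpoints of each subinterval.
Interval: [0, 4], n = 6
dx = (4 - 0) / 6 = 2/3
Left endpoints: [0, 2/3, 4/3, 2, 8/3, 10/3]
f values: [2, 8/3, 10/3, 4, 14/3, 16/3]
Sum = dx * (sum of f values)
= 2/3 * 22
= 44/3 ≈ 14.67

14.67


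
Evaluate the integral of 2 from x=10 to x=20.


The integral of a constant k over [a, b] equals k * (b - a).
integral from 10 to 20 of 2 dx
= 2 * (20 - 10)
= 2 * 10
= 20

20


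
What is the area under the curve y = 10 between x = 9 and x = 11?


The area under a constant function y = 10 is a rectangle.
Width = 11 - 9 = 2
Height = 10
Area = width * height
= 2 * 10
= 20

20


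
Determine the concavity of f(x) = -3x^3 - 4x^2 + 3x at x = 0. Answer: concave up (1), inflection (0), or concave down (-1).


Concavity is determined by the sign of f''(x).
f(x) = -3x^3 - 4x^2 + 3x
f'(x) = -9x^2 - 8x + 3
f''(x) = -18x - 8
f''(0) = -18 * 0 - 8
= 0 - 8
= -8
Since f''(0) < 0, the function is concave down (-1)

-1


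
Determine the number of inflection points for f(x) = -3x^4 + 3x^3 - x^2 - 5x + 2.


Inflection points occur where f''(x) = 0 and concavity changes.
f(x) = -3x^4 + 3x^3 - x^2 - 5x + 2
f'(x) = -12x^3 + 9x^2 - 2x - 5
f''(x) = -36x^2 + 18x - 2
This is a quadratic in x. Use the discriminant to count real roots.
Discriminant = (18)^2 - 4 * (-36) * (-2)
= 324 - 288
= 36
Since discriminant > 0, f''(x) = 0 has 2 distinct real solutions.
A quadratic with two distinct real roots changes sign at each root, so concavity changes at both.
Number of inflection points: 2

2


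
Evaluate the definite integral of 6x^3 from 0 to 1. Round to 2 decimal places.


Find the antiderivative of 6x^3:
F(x) = 6/4 * x^4
Apply the Fundamental Theorem of Calculus:
F(1) - F(0)
= 6/4 * 1^4 - 6/4 * 0^4
= 6/4 * (1 - 0)
= 6/4 * 1
= 3/2 = 1.50

1.50


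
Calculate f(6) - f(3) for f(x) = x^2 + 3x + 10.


Net change = f(b) - f(a)
f(x) = x^2 + 3x + 10
Compute f(6):
f(6) = 1 * 6^2 + 3 * 6 + 10
= 36 + 18 + 10
= 64
Compute f(3):
f(3) = 1 * 3^2 + 3 * 3 + 10
= 9 + 9 + 10
= 28
Net change = 64 - 28 = 36

36


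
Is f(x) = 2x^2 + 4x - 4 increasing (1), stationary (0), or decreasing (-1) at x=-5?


Compute f'(x) to determine behavior:
f'(x) = 4x + 4
f'(-5) = 4 * (-5) + 4
= -20 + 4
= -16
Since f'(-5) < 0, the function is decreasing (-1)

-1


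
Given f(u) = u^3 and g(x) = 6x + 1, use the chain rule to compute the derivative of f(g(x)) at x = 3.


Using the chain rule: (f(g(x)))' = f'(g(x)) * g'(x)
First, find g(3):
g(3) = 6 * 3 + 1 = 19
Next, f'(u) = 3u^2
And g'(x) = 6
So f'(g(3)) * g'(3)
= 3 * 19^2 * 6
= 3 * 361 * 6
= 6498

6498


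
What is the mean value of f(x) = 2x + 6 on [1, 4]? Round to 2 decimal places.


Average value = 1/(b-a) * integral from a to b of f(x) dx
First compute the integral of 2x + 6:
F(x) = x^2 + 6x
F(4) = 1 * 16 + 6 * 4 = 40
F(1) = 1 * 1 + 6 * 1 = 7
Integral = 40 - 7 = 33
Average = 33 / (4 - 1) = 33 / 3
= 11 = 11.00

11.00


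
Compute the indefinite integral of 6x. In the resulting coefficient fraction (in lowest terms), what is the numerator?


Apply the power rule for integration:
integral of ax^n dx = a/(n+1) * x^(n+1) + C
integral of 6x dx
= 6/2 * x^2 + C
= 3 * x^2 + C
The coefficient in lowest terms is 3 = 3/1, so its numerator is 3

3


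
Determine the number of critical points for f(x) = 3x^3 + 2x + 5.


Find where f'(x) = 0:
f(x) = 3x^3 + 2x + 5
f'(x) = 9x^2 + 2
This is a quadratic in x. Use the discriminant to count real roots.
Discriminant = (0)^2 - 4 * 9 * 2
= 0 - 72
= -72
Since discriminant < 0, f'(x) = 0 has no real solutions.
Number of critical points: 0

0


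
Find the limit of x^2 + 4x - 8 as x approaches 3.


Since polynomials are continuous, we use direct substitution.
lim(x->3) of x^2 + 4x - 8
= 1 * 3^2 + 4 * 3 - 8
= 9 + 12 - 8
= 13

13


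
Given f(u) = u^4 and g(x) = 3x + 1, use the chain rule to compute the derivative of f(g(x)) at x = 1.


Using the chain rule: (f(g(x)))' = f'(g(x)) * g'(x)
First, find g(1):
g(1) = 3 * 1 + 1 = 4
Next, f'(u) = 4u^3
And g'(x) = 3
So f'(g(1)) * g'(1)
= 4 * 4^3 * 3
= 4 * 64 * 3
= 768

768


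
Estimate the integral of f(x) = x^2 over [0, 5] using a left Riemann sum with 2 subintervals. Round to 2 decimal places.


Left Riemann sum uses left endpoints of each subinterval.
Interval: [0, 5], n = 2
dx = (5 - 0) / 2 = 5/2
Left endpoints: [0, 5/2]
f values: [0, 25/4]
Sum = dx * (sum of f values)
= 5/2 * 25/4
= 125/8 ≈ 15.63

15.63


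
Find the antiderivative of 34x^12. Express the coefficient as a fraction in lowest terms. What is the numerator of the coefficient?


Apply the power rule for integration:
integral of ax^n dx = a/(n+1) * x^(n+1) + C
integral of 34x^12 dx
= 34/13 * x^13 + C
The coefficient in lowest terms is 34/13, and its numerator is 34

34


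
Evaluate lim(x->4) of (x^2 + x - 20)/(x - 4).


Direct substitution gives 0/0, so we factor the numerator.
Factor: (x^2 + x - 20) = (x - 4)(x + 5)
Cancel the common factor (x - 4):
(x^2 + x - 20)/(x - 4) = (x + 5)
Now substitute x = 4:
= (4) - (-5) = 9

9


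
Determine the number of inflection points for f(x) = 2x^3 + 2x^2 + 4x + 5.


Inflection points occur where f''(x) = 0 and concavity changes.
f(x) = 2x^3 + 2x^2 + 4x + 5
f'(x) = 6x^2 + 4x + 4
f''(x) = 12x + 4
Set f''(x) = 0:
12x + 4 = 0
x = -4 / 12 = -1/3
Since f''(x) is linear (degree 1), it changes sign at this point.
Therefore there is exactly 1 inflection point.

1


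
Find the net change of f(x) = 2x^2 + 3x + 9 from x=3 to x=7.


Net change = f(b) - f(a)
f(x) = 2x^2 + 3x + 9
Compute f(7):
f(7) = 2 * 7^2 + 3 * 7 + 9
= 98 + 21 + 9
= 128
Compute f(3):
f(3) = 2 * 3^2 + 3 * 3 + 9
= 18 + 9 + 9
= 36
Net change = 128 - 36 = 92

92


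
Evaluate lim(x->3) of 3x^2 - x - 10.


Since polynomials are continuous, we use direct substitution.
lim(x->3) of 3x^2 - x - 10
= 3 * 3^2 - 1 * 3 - 10
= 27 - 3 - 10
= 14

14


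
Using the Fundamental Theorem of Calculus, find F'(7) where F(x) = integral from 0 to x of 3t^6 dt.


By the Fundamental Theorem of Calculus (Part 1):
If F(x) = integral from 0 to x of f(t) dt, then F'(x) = f(x)
Here f(t) = 3t^6
So F'(x) = 3x^6
Evaluate at x = 7:
F'(7) = 3 * 7^6
= 3 * 117649
= 352947

352947


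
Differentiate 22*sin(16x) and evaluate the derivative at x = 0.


Apply the chain rule to differentiate 22*sin(16x):
d/dx [22*sin(16x)]
= 22 * cos(16x) * d/dx(16x)
= 22 * 16 * cos(16x)
= 352 * cos(16x)
Evaluate at x = 0:
= 352 * cos(0)
= 352 * 1
= 352

352


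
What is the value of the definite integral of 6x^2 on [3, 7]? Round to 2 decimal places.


Find the antiderivative of 6x^2:
F(x) = 6/3 * x^3
Apply the Fundamental Theorem of Calculus:
F(7) - F(3)
= 6/3 * 7^3 - 6/3 * 3^3
= 6/3 * (343 - 27)
= 6/3 * 316
= 632 = 632.00

632.00


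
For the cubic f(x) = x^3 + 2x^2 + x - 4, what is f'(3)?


Differentiate f(x) = x^3 + 2x^2 + x - 4 term by term:
f'(x) = 3x^2 + 4x + 1
Substitute x = 3:
f'(3) = 3 * 3^2 + 4 * 3 + 1
= 27 + 12 + 1
= 40

40


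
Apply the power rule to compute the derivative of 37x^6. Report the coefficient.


We apply the power rule: d/dx [ax^n] = a*n * x^(n-1)
d/dx [37x^6]
= 37 * 6 * x^(6-1)
= 222x^5
The coefficient is 222

222


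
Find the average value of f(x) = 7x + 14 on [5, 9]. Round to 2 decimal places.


Average value = 1/(b-a) * integral from a to b of f(x) dx
First compute the integral of 7x + 14:
F(x) = (7/2)x^2 + 14x
F(9) = 7/2 * 81 + 14 * 9 = 819/2
F(5) = 7/2 * 25 + 14 * 5 = 315/2
Integral = 819/2 - 315/2 = 252
Average = 252 / (9 - 5) = 252 / 4
= 63 = 63.00

63.00


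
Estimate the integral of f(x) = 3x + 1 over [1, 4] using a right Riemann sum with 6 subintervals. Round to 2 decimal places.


Right Riemann sum uses right endpoints of each subinterval.
Interval: [1, 4], n = 6
dx = (4 - 1) / 6 = 1/2
Right endpoints: [3/2, 2, 5/2, 3, 7/2, 4]
f values: [11/2, 7, 17/2, 10, 23/2, 13]
Sum = dx * (sum of f values)
= 1/2 * 111/2
= 111/4 = 27.75

27.75


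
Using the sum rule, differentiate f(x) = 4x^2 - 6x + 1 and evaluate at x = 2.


Differentiate term by term using power and sum rules:
f(x) = 4x^2 - 6x + 1
f'(x) = 8x - 6
Substitute x = 2:
f'(2) = 8 * 2 - 6
= 16 - 6
= 10

10


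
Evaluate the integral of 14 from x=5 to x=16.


The integral of a constant k over [a, b] equals k * (b - a).
integral from 5 to 16 of 14 dx
= 14 * (16 - 5)
= 14 * 11
= 154

154


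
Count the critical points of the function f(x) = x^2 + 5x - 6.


Find where f'(x) = 0:
f'(x) = 2x + 5
Set f'(x) = 0:
2x + 5 = 0
x = -5 / 2 = -5/2
This is a linear equation in x, so there is exactly one solution.
Number of critical points: 1

1


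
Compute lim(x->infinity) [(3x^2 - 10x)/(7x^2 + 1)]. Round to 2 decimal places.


For limits at infinity with equal-degree polynomials,
we compare leading coefficients.
Numerator leading term: 3x^2
Denominator leading term: 7x^2
Divide both by x^2:
lim = (3 - 10/x) / (7 + 1/x^2)
As x -> infinity, the 1/x and 1/x^2 terms vanish:
= 3/7 ≈ 0.43

0.43


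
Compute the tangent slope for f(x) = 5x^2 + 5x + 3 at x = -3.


The slope of the tangent line equals f'(x) at the point.
f(x) = 5x^2 + 5x + 3
f'(x) = 10x + 5
At x = -3:
f'(-3) = 10 * (-3) + 5
= -30 + 5
= -25

-25


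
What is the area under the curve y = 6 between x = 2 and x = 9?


The area under a constant function y = 6 is a rectangle.
Width = 9 - 2 = 7
Height = 6
Area = width * height
= 7 * 6
= 42

42


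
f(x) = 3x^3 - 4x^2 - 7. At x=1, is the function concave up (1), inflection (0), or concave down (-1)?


Concavity is determined by the sign of f''(x).
f(x) = 3x^3 - 4x^2 - 7
f'(x) = 9x^2 - 8x
f''(x) = 18x - 8
f''(1) = 18 * 1 - 8
= 18 - 8
= 10
Since f''(1) > 0, the function is concave up (1)

1


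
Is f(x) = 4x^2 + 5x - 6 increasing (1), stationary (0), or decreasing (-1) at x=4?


Compute f'(x) to determine behavior:
f'(x) = 8x + 5
f'(4) = 8 * 4 + 5
= 32 + 5
= 37
Since f'(4) > 0, the function is increasing (1)

1


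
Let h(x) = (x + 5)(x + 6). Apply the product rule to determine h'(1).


Let u(x) = x + 5 and v(x) = x + 6
u'(x) = 1
v'(x) = 1
Product rule: h'(x) = u'(x)*v(x) + u(x)*v'(x)
= 1 * (x + 6) + (x + 5) * 1
At x = 1:
u(1) = 1 * 1 + 5 = 6
v(1) = 1 * 1 + 6 = 7
h'(1) = 1 * 7 + 6 * 1
= 7 + 6
= 13

13


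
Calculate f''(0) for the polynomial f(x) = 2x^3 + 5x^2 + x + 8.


First derivative:
f'(x) = 6x^2 + 10x + 1
Second derivative:
f''(x) = 12x + 10
Substitute x = 0:
f''(0) = 12 * 0 + 10
= 0 + 10
= 10

10


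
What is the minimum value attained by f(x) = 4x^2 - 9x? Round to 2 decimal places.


For a quadratic f(x) = ax^2 + bx + c with a > 0, the minimum is at the vertex.
Vertex x-coordinate: x = -b/(2a)
x = -(-9) / (2 * 4)
x = 9/8
Substitute back to find the minimum value:
f(9/8) = 4 * (9/8)^2 - 9 * (9/8) + 0
= 81/16 - 81/8 + 0
= -81/16 ≈ -5.06

-5.06


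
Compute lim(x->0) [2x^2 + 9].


Since polynomials are continuous, we use direct substitution.
lim(x->0) of 2x^2 + 9
= 2 * 0^2 + 0 * 0 + 9
= 0 + 0 + 9
= 9

9


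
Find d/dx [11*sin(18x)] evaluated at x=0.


Apply the chain rule to differentiate 11*sin(18x):
d/dx [11*sin(18x)]
= 11 * cos(18x) * d/dx(18x)
= 11 * 18 * cos(18x)
= 198 * cos(18x)
Evaluate at x = 0:
= 198 * cos(0)
= 198 * 1
= 198

198


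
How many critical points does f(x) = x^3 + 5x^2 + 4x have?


Find where f'(x) = 0:
f(x) = x^3 + 5x^2 + 4x
f'(x) = 3x^2 + 10x + 4
This is a quadratic in x. Use the discriminant to count real roots.
Discriminant = (10)^2 - 4 * 3 * 4
= 100 - 48
= 52
Since discriminant > 0, f'(x) = 0 has 2 real solutions.
Number of critical points: 2

2


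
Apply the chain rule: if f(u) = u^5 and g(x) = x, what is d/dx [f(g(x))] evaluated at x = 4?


Using the chain rule: (f(g(x)))' = f'(g(x)) * g'(x)
First, find g(4):
g(4) = 1 * 4 + 0 = 4
Next, f'(u) = 5u^4
And g'(x) = 1
So f'(g(4)) * g'(4)
= 5 * 4^4 * 1
= 5 * 256 * 1
= 1280

1280


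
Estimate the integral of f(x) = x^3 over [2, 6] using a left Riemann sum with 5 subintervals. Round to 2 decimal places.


Left Riemann sum uses left endpoints of each subinterval.
Interval: [2, 6], n = 5
dx = (6 - 2) / 5 = 4/5
Left endpoints: [2, 14/5, 18/5, 22/5, 26/5]
f values: [8, 2744/125, 5832/125, 10648/125, 17576/125]
Sum = dx * (sum of f values)
= 4/5 * 1512/5
= 6048/25 = 241.92

241.92


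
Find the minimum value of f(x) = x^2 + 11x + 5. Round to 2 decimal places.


For a quadratic f(x) = ax^2 + bx + c with a > 0, the minimum is at the vertex.
Vertex x-coordinate: x = -b/(2a)
x = -(11) / (2 * 1)
x = -11/2
Substitute back to find the minimum value:
f(-11/2) = 1 * (-11/2)^2 + 11 * (-11/2) + 5
= 121/4 - 121/2 + 5
= -101/4 = -25.25

-25.25


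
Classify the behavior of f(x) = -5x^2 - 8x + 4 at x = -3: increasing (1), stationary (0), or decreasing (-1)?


Compute f'(x) to determine behavior:
f'(x) = -10x - 8
f'(-3) = -10 * (-3) - 8
= 30 - 8
= 22
Since f'(-3) > 0, the function is increasing (1)

1


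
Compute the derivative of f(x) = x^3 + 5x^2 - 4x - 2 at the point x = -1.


Differentiate f(x) = x^3 + 5x^2 - 4x - 2 term by term:
f'(x) = 3x^2 + 10x - 4
Substitute x = -1:
f'(-1) = 3 * (-1)^2 + 10 * (-1) - 4
= 3 - 10 - 4
= -11

-11


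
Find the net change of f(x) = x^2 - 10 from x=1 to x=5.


Net change = f(b) - f(a)
f(x) = x^2 - 10
Compute f(5):
f(5) = 1 * 5^2 + 0 * 5 - 10
= 25 + 0 - 10
= 15
Compute f(1):
f(1) = 1 * 1^2 + 0 * 1 - 10
= 1 + 0 - 10
= -9
Net change = 15 - (-9) = 24

24


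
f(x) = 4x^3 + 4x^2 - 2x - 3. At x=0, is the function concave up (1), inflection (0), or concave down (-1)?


Concavity is determined by the sign of f''(x).
f(x) = 4x^3 + 4x^2 - 2x - 3
f'(x) = 12x^2 + 8x - 2
f''(x) = 24x + 8
f''(0) = 24 * 0 + 8
= 0 + 8
= 8
Since f''(0) > 0, the function is concave up (1)

1


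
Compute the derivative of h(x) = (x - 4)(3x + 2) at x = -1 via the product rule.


Let u(x) = x - 4 and v(x) = 3x + 2
u'(x) = 1
v'(x) = 3
Product rule: h'(x) = u'(x)*v(x) + u(x)*v'(x)
= 1 * (3x + 2) + (x - 4) * 3
At x = -1:
u(-1) = 1 * (-1) - 4 = -5
v(-1) = 3 * (-1) + 2 = -1
h'(-1) = 1 * (-1) + (-5) * 3
= -1 - 15
= -16

-16


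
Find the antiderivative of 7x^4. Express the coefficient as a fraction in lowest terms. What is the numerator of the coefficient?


Apply the power rule for integration:
integral of ax^n dx = a/(n+1) * x^(n+1) + C
integral of 7x^4 dx
= 7/5 * x^5 + C
The coefficient in lowest terms is 7/5, and its numerator is 7

7


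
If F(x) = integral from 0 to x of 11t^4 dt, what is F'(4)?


By the Fundamental Theorem of Calculus (Part 1):
If F(x) = integral from 0 to x of f(t) dt, then F'(x) = f(x)
Here f(t) = 11t^4
So F'(x) = 11x^4
Evaluate at x = 4:
F'(4) = 11 * 4^4
= 11 * 256
= 2816

2816


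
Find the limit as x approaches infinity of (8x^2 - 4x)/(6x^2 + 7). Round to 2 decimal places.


For limits at infinity with equal-degree polynomials,
we compare leading coefficients.
Numerator leading term: 8x^2
Denominator leading term: 6x^2
Divide both by x^2:
lim = (8 - 4/x) / (6 + 7/x^2)
As x -> infinity, the 1/x and 1/x^2 terms vanish:
= 8/6 = 4/3 ≈ 1.33

1.33


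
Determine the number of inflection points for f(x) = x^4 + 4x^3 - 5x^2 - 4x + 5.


Inflection points occur where f''(x) = 0 and concavity changes.
f(x) = x^4 + 4x^3 - 5x^2 - 4x + 5
f'(x) = 4x^3 + 12x^2 - 10x - 4
f''(x) = 12x^2 + 24x - 10
This is a quadratic in x. Use the discriminant to count real roots.
Discriminant = (24)^2 - 4 * 12 * (-10)
= 576 - (-480)
= 1056
Since discriminant > 0, f''(x) = 0 has 2 distinct real solutions.
A quadratic with two distinct real roots changes sign at each root, so concavity changes at both.
Number of inflection points: 2

2


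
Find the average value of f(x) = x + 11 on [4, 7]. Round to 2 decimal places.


Average value = 1/(b-a) * integral from a to b of f(x) dx
First compute the integral of x + 11:
F(x) = (1/2)x^2 + 11x
F(7) = 1/2 * 49 + 11 * 7 = 203/2
F(4) = 1/2 * 16 + 11 * 4 = 52
Integral = 203/2 - 52 = 99/2
Average = (99/2) / (7 - 4) = (99/2) / 3
= 33/2 = 16.50

16.50


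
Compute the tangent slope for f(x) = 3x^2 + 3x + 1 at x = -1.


The slope of the tangent line equals f'(x) at the point.
f(x) = 3x^2 + 3x + 1
f'(x) = 6x + 3
At x = -1:
f'(-1) = 6 * (-1) + 3
= -6 + 3
= -3

-3


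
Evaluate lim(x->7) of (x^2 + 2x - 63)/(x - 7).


Direct substitution gives 0/0, so we factor the numerator.
Factor: (x^2 + 2x - 63) = (x - 7)(x + 9)
Cancel the common factor (x - 7):
(x^2 + 2x - 63)/(x - 7) = (x + 9)
Now substitute x = 7:
= (7) - (-9) = 16

16


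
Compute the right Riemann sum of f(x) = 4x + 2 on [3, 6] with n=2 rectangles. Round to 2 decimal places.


Right Riemann sum uses right endpoints of each subinterval.
Interval: [3, 6], n = 2
dx = (6 - 3) / 2 = 3/2
Right endpoints: [9/2, 6]
f values: [20, 26]
Sum = dx * (sum of f values)
= 3/2 * 46
= 69 = 69.00

69.00


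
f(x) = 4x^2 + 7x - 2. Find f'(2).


Differentiate term by term using power and sum rules:
f(x) = 4x^2 + 7x - 2
f'(x) = 8x + 7
Substitute x = 2:
f'(2) = 8 * 2 + 7
= 16 + 7
= 23

23


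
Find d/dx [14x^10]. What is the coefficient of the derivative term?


We apply the power rule: d/dx [ax^n] = a*n * x^(n-1)
d/dx [14x^10]
= 14 * 10 * x^(10-1)
= 140x^9
The coefficient is 140

140


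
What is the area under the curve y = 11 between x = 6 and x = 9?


The area under a constant function y = 11 is a rectangle.
Width = 9 - 6 = 3
Height = 11
Area = width * height
= 3 * 11
= 33

33


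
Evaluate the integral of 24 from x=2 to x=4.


The integral of a constant k over [a, b] equals k * (b - a).
integral from 2 to 4 of 24 dx
= 24 * (4 - 2)
= 24 * 2
= 48

48


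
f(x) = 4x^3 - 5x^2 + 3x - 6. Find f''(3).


First derivative:
f'(x) = 12x^2 - 10x + 3
Second derivative:
f''(x) = 24x - 10
Substitute x = 3:
f''(3) = 24 * 3 - 10
= 72 - 10
= 62

62


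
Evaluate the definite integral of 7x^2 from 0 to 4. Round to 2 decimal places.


Find the antiderivative of 7x^2:
F(x) = 7/3 * x^3
Apply the Fundamental Theorem of Calculus:
F(4) - F(0)
= 7/3 * 4^3 - 7/3 * 0^3
= 7/3 * (64 - 0)
= 7/3 * 64
= 448/3 ≈ 149.33

149.33


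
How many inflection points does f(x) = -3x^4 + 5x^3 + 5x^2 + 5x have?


Inflection points occur where f''(x) = 0 and concavity changes.
f(x) = -3x^4 + 5x^3 + 5x^2 + 5x
f'(x) = -12x^3 + 15x^2 + 10x + 5
f''(x) = -36x^2 + 30x + 10
This is a quadratic in x. Use the discriminant to count real roots.
Discriminant = (30)^2 - 4 * (-36) * 10
= 900 - (-1440)
= 2340
Since discriminant > 0, f''(x) = 0 has 2 distinct real solutions.
A quadratic with two distinct real roots changes sign at each root, so concavity changes at both.
Number of inflection points: 2

2


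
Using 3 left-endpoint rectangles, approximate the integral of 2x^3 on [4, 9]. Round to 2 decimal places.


Left Riemann sum uses left endpoints of each subinterval.
Interval: [4, 9], n = 3
dx = (9 - 4) / 3 = 5/3
Left endpoints: [4, 17/3, 22/3]
f values: [128, 9826/27, 21296/27]
Sum = dx * (sum of f values)
= 5/3 * 3842/3
= 19210/9 ≈ 2134.44

2134.44


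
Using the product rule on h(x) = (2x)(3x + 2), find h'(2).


Let u(x) = 2x and v(x) = 3x + 2
u'(x) = 2
v'(x) = 3
Product rule: h'(x) = u'(x)*v(x) + u(x)*v'(x)
= 2 * (3x + 2) + (2x) * 3
At x = 2:
u(2) = 2 * 2 + 0 = 4
v(2) = 3 * 2 + 2 = 8
h'(2) = 2 * 8 + 4 * 3
= 16 + 12
= 28

28


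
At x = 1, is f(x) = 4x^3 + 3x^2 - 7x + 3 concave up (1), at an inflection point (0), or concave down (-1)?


Concavity is determined by the sign of f''(x).
f(x) = 4x^3 + 3x^2 - 7x + 3
f'(x) = 12x^2 + 6x - 7
f''(x) = 24x + 6
f''(1) = 24 * 1 + 6
= 24 + 6
= 30
Since f''(1) > 0, the function is concave up (1)

1
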